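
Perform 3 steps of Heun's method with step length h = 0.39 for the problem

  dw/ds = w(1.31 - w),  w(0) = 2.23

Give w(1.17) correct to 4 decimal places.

Heun: k1 = f(s_n, w_n); k2 = f(s_n + h, w_n + h·k1); w_{n+1} = w_n + (h/2)·(k1 + k2).
s=0.000000, w=2.230000:
  k1 = f(0.000000, 2.230000) = -2.051600
  k2 = f(0.390000, 1.429876) = -0.171408
  w ← 2.230000 + (0.39/2)·(-2.051600 + (-0.171408)) = 1.796513
s=0.390000, w=1.796513:
  k1 = f(0.390000, 1.796513) = -0.874028
  k2 = f(0.780000, 1.455643) = -0.212003
  w ← 1.796513 + (0.39/2)·(-0.874028 + (-0.212003)) = 1.584737
s=0.780000, w=1.584737:
  k1 = f(0.780000, 1.584737) = -0.435387
  k2 = f(1.170000, 1.414937) = -0.148479
  w ← 1.584737 + (0.39/2)·(-0.435387 + (-0.148479)) = 1.470884
w(1.17) ≈ 1.4709

1.4709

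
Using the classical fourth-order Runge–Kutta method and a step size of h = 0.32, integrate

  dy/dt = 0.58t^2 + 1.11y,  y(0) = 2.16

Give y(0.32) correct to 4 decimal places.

RK4: k1 = f(t_n, y_n); k2 = f(t_n + h/2, y_n + (h/2)·k1); k3 = f(t_n + h/2, y_n + (h/2)·k2); k4 = f(t_n + h, y_n + h·k3); y_{n+1} = y_n + (h/6)·(k1 + 2k2 + 2k3 + k4).
t=0.000000, y=2.160000:
  k1 = f(0.000000, 2.160000) = 2.397600
  k2 = f(0.160000, 2.543616) = 2.838262
  k3 = f(0.160000, 2.614122) = 2.916523
  k4 = f(0.320000, 3.093287) = 3.492941
  y ← 2.160000 + (0.32/6)·(k1 + 2k2 + 2k3 + k4) = 3.088006
y(0.32) ≈ 3.0880

3.0880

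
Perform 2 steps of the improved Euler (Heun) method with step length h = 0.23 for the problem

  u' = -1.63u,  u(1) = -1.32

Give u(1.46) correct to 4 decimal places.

-0.6383

Heun: k1 = f(t_n, u_n); k2 = f(t_n + h, u_n + h·k1); u_{n+1} = u_n + (h/2)·(k1 + k2).
t=1.000000, u=-1.320000:
  k1 = f(1.000000, -1.320000) = 2.151600
  k2 = f(1.230000, -0.825132) = 1.344965
  u ← -1.320000 + (0.23/2)·(2.151600 + 1.344965) = -0.917895
t=1.230000, u=-0.917895:
  k1 = f(1.230000, -0.917895) = 1.496169
  k2 = f(1.460000, -0.573776) = 0.935255
  u ← -0.917895 + (0.23/2)·(1.496169 + 0.935255) = -0.638281
u(1.46) ≈ -0.6383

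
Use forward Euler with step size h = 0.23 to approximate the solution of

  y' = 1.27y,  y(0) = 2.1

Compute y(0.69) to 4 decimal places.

4.5301

Euler: y_{n+1} = y_n + h·f(x_n, y_n).
x=0.000000, y=2.100000: f=2.667000 → y ← 2.100000 + 0.23·2.667000 = 2.713410
x=0.230000, y=2.713410: f=3.446031 → y ← 2.713410 + 0.23·3.446031 = 3.505997
x=0.460000, y=3.505997: f=4.452616 → y ← 3.505997 + 0.23·4.452616 = 4.530099
y(0.69) ≈ 4.5301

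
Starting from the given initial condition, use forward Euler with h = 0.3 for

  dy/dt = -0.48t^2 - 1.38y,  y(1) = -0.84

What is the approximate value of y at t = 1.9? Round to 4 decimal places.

-0.7297

Euler: y_{n+1} = y_n + h·f(t_n, y_n).
t=1.000000, y=-0.840000: f=0.679200 → y ← -0.840000 + 0.3·0.679200 = -0.636240
t=1.300000, y=-0.636240: f=0.066811 → y ← -0.636240 + 0.3·0.066811 = -0.616197
t=1.600000, y=-0.616197: f=-0.378449 → y ← -0.616197 + 0.3·(-0.378449) = -0.729731
y(1.9) ≈ -0.7297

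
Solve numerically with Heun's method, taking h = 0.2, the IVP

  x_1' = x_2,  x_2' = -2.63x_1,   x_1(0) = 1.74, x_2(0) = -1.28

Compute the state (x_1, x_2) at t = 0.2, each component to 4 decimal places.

Heun on (x_1,x_2): k1 = f(t_n, state_n); k2 = f(t_n + h, state_n + h·k1); state_{n+1} = state_n + (h/2)·(k1 + k2).
0.000000: (1.740000, -1.280000)
  k1 = (-1.280000, -4.576200)
  predictor → (1.484000, -2.195240)
  k2 = (-2.195240, -3.902920)
  → (1.392476, -2.127912)
(x_1(0.2), x_2(0.2)) ≈ (1.3925, -2.1279)

1.3925, -2.1279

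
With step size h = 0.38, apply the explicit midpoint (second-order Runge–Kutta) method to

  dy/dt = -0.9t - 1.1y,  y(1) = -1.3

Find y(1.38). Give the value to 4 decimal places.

-1.2057

Midpoint: k1 = f(t_n, y_n); k2 = f(t_n + h/2, y_n + (h/2)·k1); y_{n+1} = y_n + h·k2.
t=1.000000, y=-1.300000:
  k1 = f(1.000000, -1.300000) = 0.530000
  k2 = f(1.190000, -1.199300) = 0.248230
  y ← -1.300000 + 0.38·0.248230 = -1.205673
y(1.38) ≈ -1.2057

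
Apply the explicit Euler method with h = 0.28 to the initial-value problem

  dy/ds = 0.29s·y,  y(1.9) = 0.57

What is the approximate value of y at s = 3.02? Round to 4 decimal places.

Euler: y_{n+1} = y_n + h·f(s_n, y_n).
s=1.900000, y=0.570000: f=0.314070 → y ← 0.570000 + 0.28·0.314070 = 0.657940
s=2.180000, y=0.657940: f=0.415949 → y ← 0.657940 + 0.28·0.415949 = 0.774405
s=2.460000, y=0.774405: f=0.552461 → y ← 0.774405 + 0.28·0.552461 = 0.929094
s=2.740000, y=0.929094: f=0.738258 → y ← 0.929094 + 0.28·0.738258 = 1.135807
y(3.02) ≈ 1.1358

1.1358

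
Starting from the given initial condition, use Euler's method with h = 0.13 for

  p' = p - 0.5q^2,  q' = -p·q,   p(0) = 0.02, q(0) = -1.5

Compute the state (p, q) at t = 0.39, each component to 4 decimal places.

Euler on (p,q): p_{n+1} = p_n + h·p', q_{n+1} = q_n + h·q'.
0.000000: (0.020000, -1.500000); f=(-1.105000, 0.030000) → (-0.123650, -1.496100)
0.130000: (-0.123650, -1.496100); f=(-1.242808, -0.184993) → (-0.285215, -1.520149)
0.260000: (-0.285215, -1.520149); f=(-1.440642, -0.433569) → (-0.472498, -1.576513)
(p(0.39), q(0.39)) ≈ (-0.4725, -1.5765)

-0.4725, -1.5765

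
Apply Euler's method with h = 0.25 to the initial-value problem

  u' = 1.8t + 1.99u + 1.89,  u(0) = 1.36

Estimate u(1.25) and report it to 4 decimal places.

18.2820

Euler: u_{n+1} = u_n + h·f(t_n, u_n).
t=0.000000, u=1.360000: f=4.596400 → u ← 1.360000 + 0.25·4.596400 = 2.509100
t=0.250000, u=2.509100: f=7.333109 → u ← 2.509100 + 0.25·7.333109 = 4.342377
t=0.500000, u=4.342377: f=11.431331 → u ← 4.342377 + 0.25·11.431331 = 7.200210
t=0.750000, u=7.200210: f=17.568418 → u ← 7.200210 + 0.25·17.568418 = 11.592314
t=1.000000, u=11.592314: f=26.758706 → u ← 11.592314 + 0.25·26.758706 = 18.281991
u(1.25) ≈ 18.2820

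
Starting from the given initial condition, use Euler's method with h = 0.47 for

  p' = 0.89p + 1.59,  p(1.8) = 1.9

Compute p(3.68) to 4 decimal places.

Euler: p_{n+1} = p_n + h·f(x_n, p_n).
x=1.800000, p=1.900000: f=3.281000 → p ← 1.900000 + 0.47·3.281000 = 3.442070
x=2.270000, p=3.442070: f=4.653442 → p ← 3.442070 + 0.47·4.653442 = 5.629188
x=2.740000, p=5.629188: f=6.599977 → p ← 5.629188 + 0.47·6.599977 = 8.731177
x=3.210000, p=8.731177: f=9.360748 → p ← 8.731177 + 0.47·9.360748 = 13.130729
p(3.68) ≈ 13.1307

13.1307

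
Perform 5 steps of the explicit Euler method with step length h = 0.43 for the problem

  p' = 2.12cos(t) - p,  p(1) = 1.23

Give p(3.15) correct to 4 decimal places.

-1.1089

Euler: p_{n+1} = p_n + h·f(t_n, p_n).
t=1.000000, p=1.230000: f=-0.084559 → p ← 1.230000 + 0.43·(-0.084559) = 1.193640
t=1.430000, p=1.193640: f=-0.896137 → p ← 1.193640 + 0.43·(-0.896137) = 0.808301
t=1.860000, p=0.808301: f=-1.412902 → p ← 0.808301 + 0.43·(-1.412902) = 0.200753
t=2.290000, p=0.200753: f=-1.597379 → p ← 0.200753 + 0.43·(-1.597379) = -0.486120
t=2.720000, p=-0.486120: f=-1.448249 → p ← -0.486120 + 0.43·(-1.448249) = -1.108867
p(3.15) ≈ -1.1089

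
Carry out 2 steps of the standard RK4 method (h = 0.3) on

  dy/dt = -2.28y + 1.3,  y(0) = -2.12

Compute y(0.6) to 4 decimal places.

RK4: k1 = f(t_n, y_n); k2 = f(t_n + h/2, y_n + (h/2)·k1); k3 = f(t_n + h/2, y_n + (h/2)·k2); k4 = f(t_n + h, y_n + h·k3); y_{n+1} = y_n + (h/6)·(k1 + 2k2 + 2k3 + k4).
t=0.000000, y=-2.120000:
  k1 = f(0.000000, -2.120000) = 6.133600
  k2 = f(0.150000, -1.199960) = 4.035909
  k3 = f(0.150000, -1.514614) = 4.753319
  k4 = f(0.300000, -0.694004) = 2.882330
  y ← -2.120000 + (0.3/6)·(k1 + 2k2 + 2k3 + k4) = -0.790281
t=0.300000, y=-0.790281:
  k1 = f(0.300000, -0.790281) = 3.101840
  k2 = f(0.450000, -0.325005) = 2.041011
  k3 = f(0.450000, -0.484129) = 2.403814
  k4 = f(0.600000, -0.069136) = 1.457631
  y ← -0.790281 + (0.3/6)·(k1 + 2k2 + 2k3 + k4) = -0.117825
y(0.6) ≈ -0.1178

-0.1178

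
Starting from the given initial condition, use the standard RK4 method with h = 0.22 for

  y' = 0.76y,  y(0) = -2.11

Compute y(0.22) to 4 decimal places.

-2.4940

RK4: k1 = f(t_n, y_n); k2 = f(t_n + h/2, y_n + (h/2)·k1); k3 = f(t_n + h/2, y_n + (h/2)·k2); k4 = f(t_n + h, y_n + h·k3); y_{n+1} = y_n + (h/6)·(k1 + 2k2 + 2k3 + k4).
t=0.000000, y=-2.110000:
  k1 = f(0.000000, -2.110000) = -1.603600
  k2 = f(0.110000, -2.286396) = -1.737661
  k3 = f(0.110000, -2.301143) = -1.748868
  k4 = f(0.220000, -2.494751) = -1.896011
  y ← -2.110000 + (0.22/6)·(k1 + 2k2 + 2k3 + k4) = -2.493998
y(0.22) ≈ -2.4940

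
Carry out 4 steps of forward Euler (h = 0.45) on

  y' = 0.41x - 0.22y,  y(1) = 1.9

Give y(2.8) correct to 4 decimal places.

Euler: y_{n+1} = y_n + h·f(x_n, y_n).
x=1.000000, y=1.900000: f=-0.008000 → y ← 1.900000 + 0.45·(-0.008000) = 1.896400
x=1.450000, y=1.896400: f=0.177292 → y ← 1.896400 + 0.45·0.177292 = 1.976181
x=1.900000, y=1.976181: f=0.344240 → y ← 1.976181 + 0.45·0.344240 = 2.131089
x=2.350000, y=2.131089: f=0.494660 → y ← 2.131089 + 0.45·0.494660 = 2.353687
y(2.8) ≈ 2.3537

2.3537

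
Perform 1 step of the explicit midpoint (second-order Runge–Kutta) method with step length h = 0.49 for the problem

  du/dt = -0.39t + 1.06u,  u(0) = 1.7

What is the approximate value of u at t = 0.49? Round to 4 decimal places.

2.7655

Midpoint: k1 = f(t_n, u_n); k2 = f(t_n + h/2, u_n + (h/2)·k1); u_{n+1} = u_n + h·k2.
t=0.000000, u=1.700000:
  k1 = f(0.000000, 1.700000) = 1.802000
  k2 = f(0.245000, 2.141490) = 2.174429
  u ← 1.700000 + 0.49·2.174429 = 2.765470
u(0.49) ≈ 2.7655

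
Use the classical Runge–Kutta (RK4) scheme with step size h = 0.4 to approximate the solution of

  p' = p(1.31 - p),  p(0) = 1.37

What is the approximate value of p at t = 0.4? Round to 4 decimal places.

RK4: k1 = f(t_n, p_n); k2 = f(t_n + h/2, p_n + (h/2)·k1); k3 = f(t_n + h/2, p_n + (h/2)·k2); k4 = f(t_n + h, p_n + h·k3); p_{n+1} = p_n + (h/6)·(k1 + 2k2 + 2k3 + k4).
t=0.000000, p=1.370000:
  k1 = f(0.000000, 1.370000) = -0.082200
  k2 = f(0.200000, 1.353560) = -0.058961
  k3 = f(0.200000, 1.358208) = -0.065476
  k4 = f(0.400000, 1.343810) = -0.045434
  p ← 1.370000 + (0.4/6)·(k1 + 2k2 + 2k3 + k4) = 1.344899
p(0.4) ≈ 1.3449

1.3449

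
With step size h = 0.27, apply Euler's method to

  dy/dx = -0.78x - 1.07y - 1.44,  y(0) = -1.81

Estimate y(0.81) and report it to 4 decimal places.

Euler: y_{n+1} = y_n + h·f(x_n, y_n).
x=0.000000, y=-1.810000: f=0.496700 → y ← -1.810000 + 0.27·0.496700 = -1.675891
x=0.270000, y=-1.675891: f=0.142603 → y ← -1.675891 + 0.27·0.142603 = -1.637388
x=0.540000, y=-1.637388: f=-0.109195 → y ← -1.637388 + 0.27·(-0.109195) = -1.666871
y(0.81) ≈ -1.6669

-1.6669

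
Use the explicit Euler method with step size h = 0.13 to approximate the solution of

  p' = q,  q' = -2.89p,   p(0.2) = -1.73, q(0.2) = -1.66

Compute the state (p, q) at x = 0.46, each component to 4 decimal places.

-2.0771, -0.2790

Euler on (p,q): p_{n+1} = p_n + h·p', q_{n+1} = q_n + h·q'.
0.200000: (-1.730000, -1.660000); f=(-1.660000, 4.999700) → (-1.945800, -1.010039)
0.330000: (-1.945800, -1.010039); f=(-1.010039, 5.623362) → (-2.077105, -0.279002)
(p(0.46), q(0.46)) ≈ (-2.0771, -0.2790)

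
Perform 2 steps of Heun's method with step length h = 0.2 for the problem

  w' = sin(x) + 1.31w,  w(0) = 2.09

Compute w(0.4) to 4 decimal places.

3.6019

Heun: k1 = f(x_n, w_n); k2 = f(x_n + h, w_n + h·k1); w_{n+1} = w_n + (h/2)·(k1 + k2).
x=0.000000, w=2.090000:
  k1 = f(0.000000, 2.090000) = 2.737900
  k2 = f(0.200000, 2.637580) = 3.653899
  w ← 2.090000 + (0.2/2)·(2.737900 + 3.653899) = 2.729180
x=0.200000, w=2.729180:
  k1 = f(0.200000, 2.729180) = 3.773895
  k2 = f(0.400000, 3.483959) = 4.953405
  w ← 2.729180 + (0.2/2)·(3.773895 + 4.953405) = 3.601910
w(0.4) ≈ 3.6019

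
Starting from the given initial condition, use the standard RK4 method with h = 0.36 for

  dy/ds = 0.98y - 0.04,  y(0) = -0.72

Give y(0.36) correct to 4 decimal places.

RK4: k1 = f(s_n, y_n); k2 = f(s_n + h/2, y_n + (h/2)·k1); k3 = f(s_n + h/2, y_n + (h/2)·k2); k4 = f(s_n + h, y_n + h·k3); y_{n+1} = y_n + (h/6)·(k1 + 2k2 + 2k3 + k4).
s=0.000000, y=-0.720000:
  k1 = f(0.000000, -0.720000) = -0.745600
  k2 = f(0.180000, -0.854208) = -0.877124
  k3 = f(0.180000, -0.877882) = -0.900325
  k4 = f(0.360000, -1.044117) = -1.063235
  y ← -0.720000 + (0.36/6)·(k1 + 2k2 + 2k3 + k4) = -1.041824
y(0.36) ≈ -1.0418

-1.0418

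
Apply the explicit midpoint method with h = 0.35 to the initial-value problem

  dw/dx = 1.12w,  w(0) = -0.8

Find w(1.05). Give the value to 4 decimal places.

Midpoint: k1 = f(x_n, w_n); k2 = f(x_n + h/2, w_n + (h/2)·k1); w_{n+1} = w_n + h·k2.
x=0.000000, w=-0.800000:
  k1 = f(0.000000, -0.800000) = -0.896000
  k2 = f(0.175000, -0.956800) = -1.071616
  w ← -0.800000 + 0.35·(-1.071616) = -1.175066
x=0.350000, w=-1.175066:
  k1 = f(0.350000, -1.175066) = -1.316073
  k2 = f(0.525000, -1.405378) = -1.574024
  w ← -1.175066 + 0.35·(-1.574024) = -1.725974
x=0.700000, w=-1.725974:
  k1 = f(0.700000, -1.725974) = -1.933091
  k2 = f(0.875000, -2.064265) = -2.311977
  w ← -1.725974 + 0.35·(-2.311977) = -2.535166
w(1.05) ≈ -2.5352

-2.5352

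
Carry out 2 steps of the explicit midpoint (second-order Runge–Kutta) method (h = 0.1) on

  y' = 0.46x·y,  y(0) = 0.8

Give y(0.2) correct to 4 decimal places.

Midpoint: k1 = f(x_n, y_n); k2 = f(x_n + h/2, y_n + (h/2)·k1); y_{n+1} = y_n + h·k2.
x=0.000000, y=0.800000:
  k1 = f(0.000000, 0.800000) = 0.000000
  k2 = f(0.050000, 0.800000) = 0.018400
  y ← 0.800000 + 0.1·0.018400 = 0.801840
x=0.100000, y=0.801840:
  k1 = f(0.100000, 0.801840) = 0.036885
  k2 = f(0.150000, 0.803684) = 0.055454
  y ← 0.801840 + 0.1·0.055454 = 0.807385
y(0.2) ≈ 0.8074

0.8074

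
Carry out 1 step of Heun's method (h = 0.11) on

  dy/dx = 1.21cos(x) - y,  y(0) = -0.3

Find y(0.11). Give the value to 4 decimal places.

Heun: k1 = f(x_n, y_n); k2 = f(x_n + h, y_n + h·k1); y_{n+1} = y_n + (h/2)·(k1 + k2).
x=0.000000, y=-0.300000:
  k1 = f(0.000000, -0.300000) = 1.510000
  k2 = f(0.110000, -0.133900) = 1.336587
  y ← -0.300000 + (0.11/2)·(1.510000 + 1.336587) = -0.143438
y(0.11) ≈ -0.1434

-0.1434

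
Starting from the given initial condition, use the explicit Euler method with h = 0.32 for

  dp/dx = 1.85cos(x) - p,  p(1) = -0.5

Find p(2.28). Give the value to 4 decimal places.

Euler: p_{n+1} = p_n + h·f(x_n, p_n).
x=1.000000, p=-0.500000: f=1.499559 → p ← -0.500000 + 0.32·1.499559 = -0.020141
x=1.320000, p=-0.020141: f=0.479266 → p ← -0.020141 + 0.32·0.479266 = 0.133224
x=1.640000, p=0.133224: f=-0.261149 → p ← 0.133224 + 0.32·(-0.261149) = 0.049656
x=1.960000, p=0.049656: f=-0.751642 → p ← 0.049656 + 0.32·(-0.751642) = -0.190869
p(2.28) ≈ -0.1909

-0.1909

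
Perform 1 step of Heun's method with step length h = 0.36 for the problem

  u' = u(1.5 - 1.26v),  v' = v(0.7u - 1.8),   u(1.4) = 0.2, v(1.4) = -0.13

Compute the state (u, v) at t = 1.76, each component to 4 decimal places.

Heun on (u,v): k1 = f(t_n, state_n); k2 = f(t_n + h, state_n + h·k1); state_{n+1} = state_n + (h/2)·(k1 + k2).
1.400000: (0.200000, -0.130000)
  k1 = (0.332760, 0.215800)
  predictor → (0.319794, -0.052312)
  k2 = (0.500769, 0.082451)
  → (0.350035, -0.076315)
(u(1.76), v(1.76)) ≈ (0.3500, -0.0763)

0.3500, -0.0763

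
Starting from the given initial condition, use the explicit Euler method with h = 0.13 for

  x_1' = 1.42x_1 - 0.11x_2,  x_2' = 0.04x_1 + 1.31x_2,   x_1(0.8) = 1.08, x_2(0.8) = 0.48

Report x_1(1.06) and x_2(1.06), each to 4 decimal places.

Euler on (x_1,x_2): x_1_{n+1} = x_1_n + h·x_1', x_2_{n+1} = x_2_n + h·x_2'.
0.800000: (1.080000, 0.480000); f=(1.480800, 0.672000) → (1.272504, 0.567360)
0.930000: (1.272504, 0.567360); f=(1.744546, 0.794142) → (1.499295, 0.670598)
(x_1(1.06), x_2(1.06)) ≈ (1.4993, 0.6706)

1.4993, 0.6706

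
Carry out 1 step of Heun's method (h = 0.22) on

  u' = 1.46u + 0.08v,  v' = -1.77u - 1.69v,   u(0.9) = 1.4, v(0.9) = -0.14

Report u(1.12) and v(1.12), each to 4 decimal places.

1.9147, -0.6285

Heun on (u,v): k1 = f(x_n, state_n); k2 = f(x_n + h, state_n + h·k1); state_{n+1} = state_n + (h/2)·(k1 + k2).
0.900000: (1.400000, -0.140000)
  k1 = (2.032800, -2.241400)
  predictor → (1.847216, -0.633108)
  k2 = (2.646287, -2.199620)
  → (1.914700, -0.628512)
(u(1.12), v(1.12)) ≈ (1.9147, -0.6285)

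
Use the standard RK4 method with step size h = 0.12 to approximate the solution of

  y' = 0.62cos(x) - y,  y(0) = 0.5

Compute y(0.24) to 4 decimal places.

RK4: k1 = f(x_n, y_n); k2 = f(x_n + h/2, y_n + (h/2)·k1); k3 = f(x_n + h/2, y_n + (h/2)·k2); k4 = f(x_n + h, y_n + h·k3); y_{n+1} = y_n + (h/6)·(k1 + 2k2 + 2k3 + k4).
x=0.000000, y=0.500000:
  k1 = f(0.000000, 0.500000) = 0.120000
  k2 = f(0.060000, 0.507200) = 0.111684
  k3 = f(0.060000, 0.506701) = 0.112183
  k4 = f(0.120000, 0.513462) = 0.102079
  y ← 0.500000 + (0.12/6)·(k1 + 2k2 + 2k3 + k4) = 0.513396
x=0.120000, y=0.513396:
  k1 = f(0.120000, 0.513396) = 0.102145
  k2 = f(0.180000, 0.519525) = 0.090458
  k3 = f(0.180000, 0.518824) = 0.091159
  k4 = f(0.240000, 0.524335) = 0.077894
  y ← 0.513396 + (0.12/6)·(k1 + 2k2 + 2k3 + k4) = 0.524262
y(0.24) ≈ 0.5243

0.5243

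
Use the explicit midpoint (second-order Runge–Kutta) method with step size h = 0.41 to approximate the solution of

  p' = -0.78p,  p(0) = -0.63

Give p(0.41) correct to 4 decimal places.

Midpoint: k1 = f(s_n, p_n); k2 = f(s_n + h/2, p_n + (h/2)·k1); p_{n+1} = p_n + h·k2.
s=0.000000, p=-0.630000:
  k1 = f(0.000000, -0.630000) = 0.491400
  k2 = f(0.205000, -0.529263) = 0.412825
  p ← -0.630000 + 0.41·0.412825 = -0.460742
p(0.41) ≈ -0.4607

-0.4607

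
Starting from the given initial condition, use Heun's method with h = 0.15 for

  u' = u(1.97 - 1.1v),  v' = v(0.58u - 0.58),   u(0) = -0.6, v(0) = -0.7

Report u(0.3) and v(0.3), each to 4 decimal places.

-1.3015, -0.5042

Heun on (u,v): k1 = f(t_n, state_n); k2 = f(t_n + h, state_n + h·k1); state_{n+1} = state_n + (h/2)·(k1 + k2).
0.000000: (-0.600000, -0.700000)
  k1 = (-1.644000, 0.649600)
  predictor → (-0.846600, -0.602560)
  k2 = (-2.228942, 0.645359)
  → (-0.890471, -0.602878)
0.150000: (-0.890471, -0.602878)
  k1 = (-2.344757, 0.661040)
  predictor → (-1.242184, -0.503722)
  k2 = (-3.135390, 0.655074)
  → (-1.301482, -0.504170)
(u(0.3), v(0.3)) ≈ (-1.3015, -0.5042)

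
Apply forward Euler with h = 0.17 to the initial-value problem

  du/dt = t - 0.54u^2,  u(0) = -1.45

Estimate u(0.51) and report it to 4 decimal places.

-2.1224

Euler: u_{n+1} = u_n + h·f(t_n, u_n).
t=0.000000, u=-1.450000: f=-1.135350 → u ← -1.450000 + 0.17·(-1.135350) = -1.643010
t=0.170000, u=-1.643010: f=-1.287719 → u ← -1.643010 + 0.17·(-1.287719) = -1.861922
t=0.340000, u=-1.861922: f=-1.532046 → u ← -1.861922 + 0.17·(-1.532046) = -2.122370
u(0.51) ≈ -2.1224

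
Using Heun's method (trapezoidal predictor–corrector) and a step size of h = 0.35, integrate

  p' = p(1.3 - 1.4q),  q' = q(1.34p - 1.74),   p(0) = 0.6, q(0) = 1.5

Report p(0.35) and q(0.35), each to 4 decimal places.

0.5075, 1.0494

Heun on (p,q): k1 = f(s_n, state_n); k2 = f(s_n + h, state_n + h·k1); state_{n+1} = state_n + (h/2)·(k1 + k2).
0.000000: (0.600000, 1.500000)
  k1 = (-0.480000, -1.404000)
  predictor → (0.432000, 1.008600)
  k2 = (-0.048401, -1.171106)
  → (0.507530, 1.049357)
(p(0.35), q(0.35)) ≈ (0.5075, 1.0494)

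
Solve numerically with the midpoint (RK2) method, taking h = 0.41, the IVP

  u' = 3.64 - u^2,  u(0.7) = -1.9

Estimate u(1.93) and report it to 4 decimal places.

Midpoint: k1 = f(s_n, u_n); k2 = f(s_n + h/2, u_n + (h/2)·k1); u_{n+1} = u_n + h·k2.
s=0.700000, u=-1.900000:
  k1 = f(0.700000, -1.900000) = 0.030000
  k2 = f(0.905000, -1.893850) = 0.053332
  u ← -1.900000 + 0.41·0.053332 = -1.878134
s=1.110000, u=-1.878134:
  k1 = f(1.110000, -1.878134) = 0.112613
  k2 = f(1.315000, -1.855048) = 0.198797
  u ← -1.878134 + 0.41·0.198797 = -1.796627
s=1.520000, u=-1.796627:
  k1 = f(1.520000, -1.796627) = 0.412131
  k2 = f(1.725000, -1.712140) = 0.708575
  u ← -1.796627 + 0.41·0.708575 = -1.506111
u(1.93) ≈ -1.5061

-1.5061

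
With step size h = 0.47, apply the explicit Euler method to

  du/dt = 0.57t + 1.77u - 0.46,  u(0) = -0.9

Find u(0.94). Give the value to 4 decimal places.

-3.5066

Euler: u_{n+1} = u_n + h·f(t_n, u_n).
t=0.000000, u=-0.900000: f=-2.053000 → u ← -0.900000 + 0.47·(-2.053000) = -1.864910
t=0.470000, u=-1.864910: f=-3.492991 → u ← -1.864910 + 0.47·(-3.492991) = -3.506616
u(0.94) ≈ -3.5066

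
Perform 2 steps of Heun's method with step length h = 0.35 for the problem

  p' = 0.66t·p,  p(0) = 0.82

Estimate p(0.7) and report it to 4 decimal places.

Heun: k1 = f(t_n, p_n); k2 = f(t_n + h, p_n + h·k1); p_{n+1} = p_n + (h/2)·(k1 + k2).
t=0.000000, p=0.820000:
  k1 = f(0.000000, 0.820000) = 0.000000
  k2 = f(0.350000, 0.820000) = 0.189420
  p ← 0.820000 + (0.35/2)·(0.000000 + 0.189420) = 0.853148
t=0.350000, p=0.853148:
  k1 = f(0.350000, 0.853148) = 0.197077
  k2 = f(0.700000, 0.922126) = 0.426022
  p ← 0.853148 + (0.35/2)·(0.197077 + 0.426022) = 0.962191
p(0.7) ≈ 0.9622

0.9622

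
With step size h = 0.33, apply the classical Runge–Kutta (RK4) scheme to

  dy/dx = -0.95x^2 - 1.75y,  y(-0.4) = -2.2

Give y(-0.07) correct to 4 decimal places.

RK4: k1 = f(x_n, y_n); k2 = f(x_n + h/2, y_n + (h/2)·k1); k3 = f(x_n + h/2, y_n + (h/2)·k2); k4 = f(x_n + h, y_n + h·k3); y_{n+1} = y_n + (h/6)·(k1 + 2k2 + 2k3 + k4).
x=-0.400000, y=-2.200000:
  k1 = f(-0.400000, -2.200000) = 3.698000
  k2 = f(-0.235000, -1.589830) = 2.729739
  k3 = f(-0.235000, -1.749593) = 3.009324
  k4 = f(-0.070000, -1.206923) = 2.107460
  y ← -2.200000 + (0.33/6)·(k1 + 2k2 + 2k3 + k4) = -1.249403
y(-0.07) ≈ -1.2494

-1.2494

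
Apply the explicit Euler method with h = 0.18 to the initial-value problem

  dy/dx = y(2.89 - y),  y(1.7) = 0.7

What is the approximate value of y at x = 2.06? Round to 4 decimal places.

Euler: y_{n+1} = y_n + h·f(x_n, y_n).
x=1.700000, y=0.700000: f=1.533000 → y ← 0.700000 + 0.18·1.533000 = 0.975940
x=1.880000, y=0.975940: f=1.868008 → y ← 0.975940 + 0.18·1.868008 = 1.312181
y(2.06) ≈ 1.3122

1.3122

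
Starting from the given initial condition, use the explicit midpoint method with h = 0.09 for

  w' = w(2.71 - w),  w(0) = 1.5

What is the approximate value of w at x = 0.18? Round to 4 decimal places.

Midpoint: k1 = f(x_n, w_n); k2 = f(x_n + h/2, w_n + (h/2)·k1); w_{n+1} = w_n + h·k2.
x=0.000000, w=1.500000:
  k1 = f(0.000000, 1.500000) = 1.815000
  k2 = f(0.045000, 1.581675) = 1.784643
  w ← 1.500000 + 0.09·1.784643 = 1.660618
x=0.090000, w=1.660618:
  k1 = f(0.090000, 1.660618) = 1.742623
  k2 = f(0.135000, 1.739036) = 1.688541
  w ← 1.660618 + 0.09·1.688541 = 1.812587
w(0.18) ≈ 1.8126

1.8126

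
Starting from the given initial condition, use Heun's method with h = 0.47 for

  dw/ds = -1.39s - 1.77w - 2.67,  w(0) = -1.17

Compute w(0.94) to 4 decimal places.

-1.8308

Heun: k1 = f(s_n, w_n); k2 = f(s_n + h, w_n + h·k1); w_{n+1} = w_n + (h/2)·(k1 + k2).
s=0.000000, w=-1.170000:
  k1 = f(0.000000, -1.170000) = -0.599100
  k2 = f(0.470000, -1.451577) = -0.754009
  w ← -1.170000 + (0.47/2)·(-0.599100 + (-0.754009)) = -1.487981
s=0.470000, w=-1.487981:
  k1 = f(0.470000, -1.487981) = -0.689574
  k2 = f(0.940000, -1.812081) = -0.769217
  w ← -1.487981 + (0.47/2)·(-0.689574 + (-0.769217)) = -1.830797
w(0.94) ≈ -1.8308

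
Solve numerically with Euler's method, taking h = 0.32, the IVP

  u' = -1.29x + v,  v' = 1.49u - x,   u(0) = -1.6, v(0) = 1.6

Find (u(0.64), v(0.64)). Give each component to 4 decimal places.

Euler on (u,v): u_{n+1} = u_n + h·u', v_{n+1} = v_n + h·v'.
0.000000: (-1.600000, 1.600000); f=(1.600000, -2.384000) → (-1.088000, 0.837120)
0.320000: (-1.088000, 0.837120); f=(0.424320, -1.941120) → (-0.952218, 0.215962)
(u(0.64), v(0.64)) ≈ (-0.9522, 0.2160)

-0.9522, 0.2160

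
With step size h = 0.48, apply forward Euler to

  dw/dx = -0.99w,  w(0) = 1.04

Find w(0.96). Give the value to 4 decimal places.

0.2864

Euler: w_{n+1} = w_n + h·f(x_n, w_n).
x=0.000000, w=1.040000: f=-1.029600 → w ← 1.040000 + 0.48·(-1.029600) = 0.545792
x=0.480000, w=0.545792: f=-0.540334 → w ← 0.545792 + 0.48·(-0.540334) = 0.286432
w(0.96) ≈ 0.2864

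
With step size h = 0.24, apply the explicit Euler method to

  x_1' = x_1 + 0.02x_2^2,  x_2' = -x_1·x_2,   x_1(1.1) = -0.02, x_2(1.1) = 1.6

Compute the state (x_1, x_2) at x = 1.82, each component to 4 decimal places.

0.0086, 1.6137

Euler on (x_1,x_2): x_1_{n+1} = x_1_n + h·x_1', x_2_{n+1} = x_2_n + h·x_2'.
1.100000: (-0.020000, 1.600000); f=(0.031200, 0.032000) → (-0.012512, 1.607680)
1.340000: (-0.012512, 1.607680); f=(0.039181, 0.020115) → (-0.003109, 1.612508)
1.580000: (-0.003109, 1.612508); f=(0.048895, 0.005013) → (0.008626, 1.613711)
(x_1(1.82), x_2(1.82)) ≈ (0.0086, 1.6137)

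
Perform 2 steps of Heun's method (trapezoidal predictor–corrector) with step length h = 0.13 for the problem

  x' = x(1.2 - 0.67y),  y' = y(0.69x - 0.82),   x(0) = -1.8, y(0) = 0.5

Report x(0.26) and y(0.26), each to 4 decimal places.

Heun on (x,y): k1 = f(t_n, state_n); k2 = f(t_n + h, state_n + h·k1); state_{n+1} = state_n + (h/2)·(k1 + k2).
0.000000: (-1.800000, 0.500000)
  k1 = (-1.557000, -1.031000)
  predictor → (-2.002410, 0.365970)
  k2 = (-1.911901, -0.805743)
  → (-2.025479, 0.380612)
0.130000: (-2.025479, 0.380612)
  k1 = (-1.914057, -0.844037)
  predictor → (-2.274306, 0.270887)
  k2 = (-2.316394, -0.647222)
  → (-2.300458, 0.283680)
(x(0.26), y(0.26)) ≈ (-2.3005, 0.2837)

-2.3005, 0.2837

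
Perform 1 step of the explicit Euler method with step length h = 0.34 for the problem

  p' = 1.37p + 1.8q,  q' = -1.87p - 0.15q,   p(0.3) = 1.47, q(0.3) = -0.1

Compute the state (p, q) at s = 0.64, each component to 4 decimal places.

2.0935, -1.0295

Euler on (p,q): p_{n+1} = p_n + h·p', q_{n+1} = q_n + h·q'.
0.300000: (1.470000, -0.100000); f=(1.833900, -2.733900) → (2.093526, -1.029526)
(p(0.64), q(0.64)) ≈ (2.0935, -1.0295)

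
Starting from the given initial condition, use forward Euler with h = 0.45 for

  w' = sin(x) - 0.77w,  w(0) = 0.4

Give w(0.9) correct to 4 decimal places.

Euler: w_{n+1} = w_n + h·f(x_n, w_n).
x=0.000000, w=0.400000: f=-0.308000 → w ← 0.400000 + 0.45·(-0.308000) = 0.261400
x=0.450000, w=0.261400: f=0.233688 → w ← 0.261400 + 0.45·0.233688 = 0.366559
w(0.9) ≈ 0.3666

0.3666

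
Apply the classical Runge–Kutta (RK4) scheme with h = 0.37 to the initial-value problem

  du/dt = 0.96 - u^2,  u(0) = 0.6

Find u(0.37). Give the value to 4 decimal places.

RK4: k1 = f(t_n, u_n); k2 = f(t_n + h/2, u_n + (h/2)·k1); k3 = f(t_n + h/2, u_n + (h/2)·k2); k4 = f(t_n + h, u_n + h·k3); u_{n+1} = u_n + (h/6)·(k1 + 2k2 + 2k3 + k4).
t=0.000000, u=0.600000:
  k1 = f(0.000000, 0.600000) = 0.600000
  k2 = f(0.185000, 0.711000) = 0.454479
  k3 = f(0.185000, 0.684079) = 0.492036
  k4 = f(0.370000, 0.782053) = 0.348392
  u ← 0.600000 + (0.37/6)·(k1 + 2k2 + 2k3 + k4) = 0.775221
u(0.37) ≈ 0.7752

0.7752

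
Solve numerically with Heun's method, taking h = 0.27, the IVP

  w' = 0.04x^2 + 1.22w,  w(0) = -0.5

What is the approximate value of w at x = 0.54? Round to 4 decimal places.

-0.9546

Heun: k1 = f(x_n, w_n); k2 = f(x_n + h, w_n + h·k1); w_{n+1} = w_n + (h/2)·(k1 + k2).
x=0.000000, w=-0.500000:
  k1 = f(0.000000, -0.500000) = -0.610000
  k2 = f(0.270000, -0.664700) = -0.808018
  w ← -0.500000 + (0.27/2)·(-0.610000 + (-0.808018)) = -0.691432
x=0.270000, w=-0.691432:
  k1 = f(0.270000, -0.691432) = -0.840632
  k2 = f(0.540000, -0.918403) = -1.108788
  w ← -0.691432 + (0.27/2)·(-0.840632 + (-1.108788)) = -0.954604
w(0.54) ≈ -0.9546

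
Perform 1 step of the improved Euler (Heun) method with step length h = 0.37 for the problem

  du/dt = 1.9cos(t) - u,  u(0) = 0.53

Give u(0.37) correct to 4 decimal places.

0.9193

Heun: k1 = f(t_n, u_n); k2 = f(t_n + h, u_n + h·k1); u_{n+1} = u_n + (h/2)·(k1 + k2).
t=0.000000, u=0.530000:
  k1 = f(0.000000, 0.530000) = 1.370000
  k2 = f(0.370000, 1.036900) = 0.734522
  u ← 0.530000 + (0.37/2)·(1.370000 + 0.734522) = 0.919337
u(0.37) ≈ 0.9193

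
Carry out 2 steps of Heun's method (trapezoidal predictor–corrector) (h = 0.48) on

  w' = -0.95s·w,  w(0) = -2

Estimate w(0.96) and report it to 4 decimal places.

Heun: k1 = f(s_n, w_n); k2 = f(s_n + h, w_n + h·k1); w_{n+1} = w_n + (h/2)·(k1 + k2).
s=0.000000, w=-2.000000:
  k1 = f(0.000000, -2.000000) = 0.000000
  k2 = f(0.480000, -2.000000) = 0.912000
  w ← -2.000000 + (0.48/2)·(0.000000 + 0.912000) = -1.781120
s=0.480000, w=-1.781120:
  k1 = f(0.480000, -1.781120) = 0.812191
  k2 = f(0.960000, -1.391268) = 1.268837
  w ← -1.781120 + (0.48/2)·(0.812191 + 1.268837) = -1.281673
w(0.96) ≈ -1.2817

-1.2817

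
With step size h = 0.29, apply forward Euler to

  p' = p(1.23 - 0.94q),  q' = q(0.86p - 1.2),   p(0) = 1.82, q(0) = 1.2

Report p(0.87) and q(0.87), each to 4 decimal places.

1.7744, 1.6592

Euler on (p,q): p_{n+1} = p_n + h·p', q_{n+1} = q_n + h·q'.
0.000000: (1.820000, 1.200000); f=(0.185640, 0.438240) → (1.873836, 1.327090)
0.290000: (1.873836, 1.327090); f=(-0.032725, 0.546096) → (1.864345, 1.485457)
0.580000: (1.864345, 1.485457); f=(-0.310096, 0.599140) → (1.774417, 1.659208)
(p(0.87), q(0.87)) ≈ (1.7744, 1.6592)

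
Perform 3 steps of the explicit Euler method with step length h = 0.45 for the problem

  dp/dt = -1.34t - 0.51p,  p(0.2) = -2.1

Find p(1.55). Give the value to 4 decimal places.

Euler: p_{n+1} = p_n + h·f(t_n, p_n).
t=0.200000, p=-2.100000: f=0.803000 → p ← -2.100000 + 0.45·0.803000 = -1.738650
t=0.650000, p=-1.738650: f=0.015711 → p ← -1.738650 + 0.45·0.015711 = -1.731580
t=1.100000, p=-1.731580: f=-0.590894 → p ← -1.731580 + 0.45·(-0.590894) = -1.997482
p(1.55) ≈ -1.9975

-1.9975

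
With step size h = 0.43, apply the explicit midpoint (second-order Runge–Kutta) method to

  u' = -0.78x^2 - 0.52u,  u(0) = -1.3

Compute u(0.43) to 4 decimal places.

-1.0573

Midpoint: k1 = f(x_n, u_n); k2 = f(x_n + h/2, u_n + (h/2)·k1); u_{n+1} = u_n + h·k2.
x=0.000000, u=-1.300000:
  k1 = f(0.000000, -1.300000) = 0.676000
  k2 = f(0.215000, -1.154660) = 0.564368
  u ← -1.300000 + 0.43·0.564368 = -1.057322
u(0.43) ≈ -1.0573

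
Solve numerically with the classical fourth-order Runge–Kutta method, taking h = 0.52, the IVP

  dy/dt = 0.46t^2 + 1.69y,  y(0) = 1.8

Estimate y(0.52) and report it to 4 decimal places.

4.3526

RK4: k1 = f(t_n, y_n); k2 = f(t_n + h/2, y_n + (h/2)·k1); k3 = f(t_n + h/2, y_n + (h/2)·k2); k4 = f(t_n + h, y_n + h·k3); y_{n+1} = y_n + (h/6)·(k1 + 2k2 + 2k3 + k4).
t=0.000000, y=1.800000:
  k1 = f(0.000000, 1.800000) = 3.042000
  k2 = f(0.260000, 2.590920) = 4.409751
  k3 = f(0.260000, 2.946535) = 5.010741
  k4 = f(0.520000, 4.405585) = 7.569823
  y ← 1.800000 + (0.52/6)·(k1 + 2k2 + 2k3 + k4) = 4.352576
y(0.52) ≈ 4.3526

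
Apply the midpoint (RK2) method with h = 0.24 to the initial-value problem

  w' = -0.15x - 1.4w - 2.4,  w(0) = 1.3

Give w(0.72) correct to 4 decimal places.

Midpoint: k1 = f(x_n, w_n); k2 = f(x_n + h/2, w_n + (h/2)·k1); w_{n+1} = w_n + h·k2.
x=0.000000, w=1.300000:
  k1 = f(0.000000, 1.300000) = -4.220000
  k2 = f(0.120000, 0.793600) = -3.529040
  w ← 1.300000 + 0.24·(-3.529040) = 0.453030
x=0.240000, w=0.453030:
  k1 = f(0.240000, 0.453030) = -3.070243
  k2 = f(0.360000, 0.084601) = -2.572442
  w ← 0.453030 + 0.24·(-2.572442) = -0.164356
x=0.480000, w=-0.164356:
  k1 = f(0.480000, -0.164356) = -2.241902
  k2 = f(0.600000, -0.433384) = -1.883263
  w ← -0.164356 + 0.24·(-1.883263) = -0.616339
w(0.72) ≈ -0.6163

-0.6163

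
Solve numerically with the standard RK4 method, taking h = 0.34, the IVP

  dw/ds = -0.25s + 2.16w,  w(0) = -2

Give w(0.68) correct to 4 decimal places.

RK4: k1 = f(s_n, w_n); k2 = f(s_n + h/2, w_n + (h/2)·k1); k3 = f(s_n + h/2, w_n + (h/2)·k2); k4 = f(s_n + h, w_n + h·k3); w_{n+1} = w_n + (h/6)·(k1 + 2k2 + 2k3 + k4).
s=0.000000, w=-2.000000:
  k1 = f(0.000000, -2.000000) = -4.320000
  k2 = f(0.170000, -2.734400) = -5.948804
  k3 = f(0.170000, -3.011297) = -6.546901
  k4 = f(0.340000, -4.225946) = -9.213044
  w ← -2.000000 + (0.34/6)·(k1 + 2k2 + 2k3 + k4) = -4.183052
s=0.340000, w=-4.183052:
  k1 = f(0.340000, -4.183052) = -9.120393
  k2 = f(0.510000, -5.733519) = -12.511901
  k3 = f(0.510000, -6.310076) = -13.757263
  k4 = f(0.680000, -8.860522) = -19.308727
  w ← -4.183052 + (0.34/6)·(k1 + 2k2 + 2k3 + k4) = -8.771208
w(0.68) ≈ -8.7712

-8.7712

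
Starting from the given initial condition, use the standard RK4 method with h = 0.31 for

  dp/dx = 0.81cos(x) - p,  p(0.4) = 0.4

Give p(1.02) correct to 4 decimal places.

RK4: k1 = f(x_n, p_n); k2 = f(x_n + h/2, p_n + (h/2)·k1); k3 = f(x_n + h/2, p_n + (h/2)·k2); k4 = f(x_n + h, p_n + h·k3); p_{n+1} = p_n + (h/6)·(k1 + 2k2 + 2k3 + k4).
x=0.400000, p=0.400000:
  k1 = f(0.400000, 0.400000) = 0.346059
  k2 = f(0.555000, 0.453639) = 0.234780
  k3 = f(0.555000, 0.436391) = 0.252028
  k4 = f(0.710000, 0.478129) = 0.136144
  p ← 0.400000 + (0.31/6)·(k1 + 2k2 + 2k3 + k4) = 0.475217
x=0.710000, p=0.475217:
  k1 = f(0.710000, 0.475217) = 0.139056
  k2 = f(0.865000, 0.496771) = 0.028627
  k3 = f(0.865000, 0.479655) = 0.045744
  k4 = f(1.020000, 0.489398) = -0.065472
  p ← 0.475217 + (0.31/6)·(k1 + 2k2 + 2k3 + k4) = 0.486704
p(1.02) ≈ 0.4867

0.4867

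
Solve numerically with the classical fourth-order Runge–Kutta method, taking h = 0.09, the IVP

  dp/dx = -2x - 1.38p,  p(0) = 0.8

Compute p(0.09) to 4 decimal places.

0.6988

RK4: k1 = f(x_n, p_n); k2 = f(x_n + h/2, p_n + (h/2)·k1); k3 = f(x_n + h/2, p_n + (h/2)·k2); k4 = f(x_n + h, p_n + h·k3); p_{n+1} = p_n + (h/6)·(k1 + 2k2 + 2k3 + k4).
x=0.000000, p=0.800000:
  k1 = f(0.000000, 0.800000) = -1.104000
  k2 = f(0.045000, 0.750320) = -1.125442
  k3 = f(0.045000, 0.749355) = -1.124110
  k4 = f(0.090000, 0.698830) = -1.144386
  p ← 0.800000 + (0.09/6)·(k1 + 2k2 + 2k3 + k4) = 0.698788
p(0.09) ≈ 0.6988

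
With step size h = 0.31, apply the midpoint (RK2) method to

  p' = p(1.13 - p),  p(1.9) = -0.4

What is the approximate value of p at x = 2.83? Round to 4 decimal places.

-2.4526

Midpoint: k1 = f(x_n, p_n); k2 = f(x_n + h/2, p_n + (h/2)·k1); p_{n+1} = p_n + h·k2.
x=1.900000, p=-0.400000:
  k1 = f(1.900000, -0.400000) = -0.612000
  k2 = f(2.055000, -0.494860) = -0.804078
  p ← -0.400000 + 0.31·(-0.804078) = -0.649264
x=2.210000, p=-0.649264:
  k1 = f(2.210000, -0.649264) = -1.155213
  k2 = f(2.365000, -0.828322) = -1.622122
  p ← -0.649264 + 0.31·(-1.622122) = -1.152122
x=2.520000, p=-1.152122:
  k1 = f(2.520000, -1.152122) = -2.629283
  k2 = f(2.675000, -1.559661) = -4.194959
  p ← -1.152122 + 0.31·(-4.194959) = -2.452559
p(2.83) ≈ -2.4526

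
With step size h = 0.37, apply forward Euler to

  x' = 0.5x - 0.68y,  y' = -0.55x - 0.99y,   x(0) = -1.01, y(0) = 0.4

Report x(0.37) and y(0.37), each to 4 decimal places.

-1.2975, 0.4590

Euler on (x,y): x_{n+1} = x_n + h·x', y_{n+1} = y_n + h·y'.
0.000000: (-1.010000, 0.400000); f=(-0.777000, 0.159500) → (-1.297490, 0.459015)
(x(0.37), y(0.37)) ≈ (-1.2975, 0.4590)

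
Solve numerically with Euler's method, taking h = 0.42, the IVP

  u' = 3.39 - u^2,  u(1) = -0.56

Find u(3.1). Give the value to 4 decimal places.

1.8259

Euler: u_{n+1} = u_n + h·f(t_n, u_n).
t=1.000000, u=-0.560000: f=3.076400 → u ← -0.560000 + 0.42·3.076400 = 0.732088
t=1.420000, u=0.732088: f=2.854047 → u ← 0.732088 + 0.42·2.854047 = 1.930788
t=1.840000, u=1.930788: f=-0.337942 → u ← 1.930788 + 0.42·(-0.337942) = 1.788852
t=2.260000, u=1.788852: f=0.190007 → u ← 1.788852 + 0.42·0.190007 = 1.868655
t=2.680000, u=1.868655: f=-0.101873 → u ← 1.868655 + 0.42·(-0.101873) = 1.825869
u(3.1) ≈ 1.8259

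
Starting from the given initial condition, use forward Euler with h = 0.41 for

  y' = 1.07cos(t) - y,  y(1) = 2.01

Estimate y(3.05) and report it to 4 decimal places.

-0.3940

Euler: y_{n+1} = y_n + h·f(t_n, y_n).
t=1.000000, y=2.010000: f=-1.431877 → y ← 2.010000 + 0.41·(-1.431877) = 1.422931
t=1.410000, y=1.422931: f=-1.251619 → y ← 1.422931 + 0.41·(-1.251619) = 0.909767
t=1.820000, y=0.909767: f=-1.173663 → y ← 0.909767 + 0.41·(-1.173663) = 0.428565
t=2.230000, y=0.428565: f=-1.083927 → y ← 0.428565 + 0.41·(-1.083927) = -0.015845
t=2.640000, y=-0.015845: f=-0.922350 → y ← -0.015845 + 0.41·(-0.922350) = -0.394009
y(3.05) ≈ -0.3940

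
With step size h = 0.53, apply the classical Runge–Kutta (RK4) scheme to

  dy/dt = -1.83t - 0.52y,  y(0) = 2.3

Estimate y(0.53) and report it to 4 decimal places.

RK4: k1 = f(t_n, y_n); k2 = f(t_n + h/2, y_n + (h/2)·k1); k3 = f(t_n + h/2, y_n + (h/2)·k2); k4 = f(t_n + h, y_n + h·k3); y_{n+1} = y_n + (h/6)·(k1 + 2k2 + 2k3 + k4).
t=0.000000, y=2.300000:
  k1 = f(0.000000, 2.300000) = -1.196000
  k2 = f(0.265000, 1.983060) = -1.516141
  k3 = f(0.265000, 1.898223) = -1.472026
  k4 = f(0.530000, 1.519826) = -1.760210
  y ← 2.300000 + (0.53/6)·(k1 + 2k2 + 2k3 + k4) = 1.510959
y(0.53) ≈ 1.5110

1.5110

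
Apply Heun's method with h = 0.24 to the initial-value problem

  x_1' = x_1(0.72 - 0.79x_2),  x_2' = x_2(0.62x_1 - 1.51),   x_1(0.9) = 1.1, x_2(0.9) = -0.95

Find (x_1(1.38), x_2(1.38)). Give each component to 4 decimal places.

2.0871, -0.7269

Heun on (x_1,x_2): k1 = f(x_n, state_n); k2 = f(x_n + h, state_n + h·k1); state_{n+1} = state_n + (h/2)·(k1 + k2).
0.900000: (1.100000, -0.950000)
  k1 = (1.617550, 0.786600)
  predictor → (1.488212, -0.761216)
  k2 = (1.966465, 0.447069)
  → (1.530082, -0.801960)
1.140000: (1.530082, -0.801960)
  k1 = (2.071039, 0.450180)
  predictor → (2.027131, -0.693917)
  k2 = (2.570796, 0.175685)
  → (2.087102, -0.726856)
(x_1(1.38), x_2(1.38)) ≈ (2.0871, -0.7269)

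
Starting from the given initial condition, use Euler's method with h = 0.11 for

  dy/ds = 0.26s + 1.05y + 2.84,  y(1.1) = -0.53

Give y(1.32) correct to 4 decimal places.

Euler: y_{n+1} = y_n + h·f(s_n, y_n).
s=1.100000, y=-0.530000: f=2.569500 → y ← -0.530000 + 0.11·2.569500 = -0.247355
s=1.210000, y=-0.247355: f=2.894877 → y ← -0.247355 + 0.11·2.894877 = 0.071081
y(1.32) ≈ 0.0711

0.0711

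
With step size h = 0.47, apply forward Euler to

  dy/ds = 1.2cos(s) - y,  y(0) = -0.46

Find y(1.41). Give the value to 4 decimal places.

0.6891

Euler: y_{n+1} = y_n + h·f(s_n, y_n).
s=0.000000, y=-0.460000: f=1.660000 → y ← -0.460000 + 0.47·1.660000 = 0.320200
s=0.470000, y=0.320200: f=0.749682 → y ← 0.320200 + 0.47·0.749682 = 0.672551
s=0.940000, y=0.672551: f=0.035195 → y ← 0.672551 + 0.47·0.035195 = 0.689092
y(1.41) ≈ 0.6891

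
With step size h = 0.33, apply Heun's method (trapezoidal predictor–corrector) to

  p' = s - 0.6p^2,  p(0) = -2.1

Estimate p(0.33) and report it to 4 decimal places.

Heun: k1 = f(s_n, p_n); k2 = f(s_n + h, p_n + h·k1); p_{n+1} = p_n + (h/2)·(k1 + k2).
s=0.000000, p=-2.100000:
  k1 = f(0.000000, -2.100000) = -2.646000
  k2 = f(0.330000, -2.973180) = -4.973880
  p ← -2.100000 + (0.33/2)·(-2.646000 + (-4.973880)) = -3.357280
p(0.33) ≈ -3.3573

-3.3573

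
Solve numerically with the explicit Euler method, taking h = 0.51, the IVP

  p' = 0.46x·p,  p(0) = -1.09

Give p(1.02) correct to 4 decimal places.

-1.2204

Euler: p_{n+1} = p_n + h·f(x_n, p_n).
x=0.000000, p=-1.090000: f=0.000000 → p ← -1.090000 + 0.51·0.000000 = -1.090000
x=0.510000, p=-1.090000: f=-0.255714 → p ← -1.090000 + 0.51·(-0.255714) = -1.220414
p(1.02) ≈ -1.2204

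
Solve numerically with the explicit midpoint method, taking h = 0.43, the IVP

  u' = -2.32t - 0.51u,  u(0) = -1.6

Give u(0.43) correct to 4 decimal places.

-1.5021

Midpoint: k1 = f(t_n, u_n); k2 = f(t_n + h/2, u_n + (h/2)·k1); u_{n+1} = u_n + h·k2.
t=0.000000, u=-1.600000:
  k1 = f(0.000000, -1.600000) = 0.816000
  k2 = f(0.215000, -1.424560) = 0.227726
  u ← -1.600000 + 0.43·0.227726 = -1.502078
u(0.43) ≈ -1.5021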